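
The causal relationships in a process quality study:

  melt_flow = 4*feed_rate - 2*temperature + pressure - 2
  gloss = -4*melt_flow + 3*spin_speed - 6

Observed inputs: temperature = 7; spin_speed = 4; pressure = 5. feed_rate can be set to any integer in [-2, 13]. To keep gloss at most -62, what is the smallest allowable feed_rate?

Substituting into the melt_flow equation gives melt_flow = 4*feed_rate - 11.
gloss becomes -16*feed_rate + 50.
Require -16*feed_rate + 50 ≤ -62, so feed_rate ≥ 7.
The smallest integer in [-2, 13] satisfying this is 7.

feed_rate = 7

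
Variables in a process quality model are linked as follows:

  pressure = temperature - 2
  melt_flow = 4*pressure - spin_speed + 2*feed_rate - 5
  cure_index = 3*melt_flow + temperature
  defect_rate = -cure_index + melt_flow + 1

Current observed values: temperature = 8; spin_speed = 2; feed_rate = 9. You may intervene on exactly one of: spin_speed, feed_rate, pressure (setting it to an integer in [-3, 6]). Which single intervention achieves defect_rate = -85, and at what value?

Intervening on spin_speed: with other inputs at their observed values, defect_rate = 2*spin_speed - 81. Solving for -85 gives spin_speed = -2, within [-3, 6].
Intervening on feed_rate: defect_rate = -4*feed_rate - 41. Reaching -85 requires feed_rate = 11, outside [-3, 6].
Intervening on pressure: defect_rate = -8*pressure - 29. Reaching -85 requires pressure = 7, outside [-3, 6].

set spin_speed = -2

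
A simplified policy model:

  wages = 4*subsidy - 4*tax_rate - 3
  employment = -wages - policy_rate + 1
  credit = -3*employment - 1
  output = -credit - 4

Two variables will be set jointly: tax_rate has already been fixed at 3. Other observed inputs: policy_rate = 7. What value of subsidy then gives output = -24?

With tax_rate held at 3:
Substituting into the wages equation gives wages = 4*subsidy - 15.
Substituting into the employment equation gives employment = -4*subsidy + 9.
This gives credit = 12*subsidy - 28.
So output = -12*subsidy + 24.
Solve -12*subsidy + 24 = -24: subsidy = (-24 - 24) / -12 = 4.

subsidy = 4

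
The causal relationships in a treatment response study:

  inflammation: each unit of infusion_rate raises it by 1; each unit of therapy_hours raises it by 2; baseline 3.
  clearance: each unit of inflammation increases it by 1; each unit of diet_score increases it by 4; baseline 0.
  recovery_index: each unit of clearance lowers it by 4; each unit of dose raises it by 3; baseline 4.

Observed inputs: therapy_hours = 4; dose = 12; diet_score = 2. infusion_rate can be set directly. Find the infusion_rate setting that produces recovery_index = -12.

Substituting into the inflammation equation gives inflammation = infusion_rate + 11.
This gives clearance = infusion_rate + 19.
Substituting into the recovery_index equation gives recovery_index = -4*infusion_rate - 36.
Solve -4*infusion_rate - 36 = -12: infusion_rate = (-12 + 36) / -4 = -6.

infusion_rate = -6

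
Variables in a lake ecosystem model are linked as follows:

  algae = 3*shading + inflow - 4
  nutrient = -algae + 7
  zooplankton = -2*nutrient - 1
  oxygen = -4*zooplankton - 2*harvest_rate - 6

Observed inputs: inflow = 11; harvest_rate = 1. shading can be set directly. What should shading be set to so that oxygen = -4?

Substituting into the algae equation gives algae = 3*shading + 7.
So nutrient = -3*shading.
zooplankton becomes 6*shading - 1.
Substituting into the oxygen equation gives oxygen = -24*shading - 4.
Solve -24*shading - 4 = -4: shading = (-4 + 4) / -24 = 0.

shading = 0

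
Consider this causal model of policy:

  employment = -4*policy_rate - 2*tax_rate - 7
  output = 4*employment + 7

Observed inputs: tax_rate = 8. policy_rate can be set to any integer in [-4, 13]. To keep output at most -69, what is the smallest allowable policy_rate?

Substituting into the employment equation gives employment = -4*policy_rate - 23.
Substituting into the output equation gives output = -16*policy_rate - 85.
Require -16*policy_rate - 85 ≤ -69, so policy_rate ≥ -1.
The smallest integer in [-4, 13] satisfying this is -1.

policy_rate = -1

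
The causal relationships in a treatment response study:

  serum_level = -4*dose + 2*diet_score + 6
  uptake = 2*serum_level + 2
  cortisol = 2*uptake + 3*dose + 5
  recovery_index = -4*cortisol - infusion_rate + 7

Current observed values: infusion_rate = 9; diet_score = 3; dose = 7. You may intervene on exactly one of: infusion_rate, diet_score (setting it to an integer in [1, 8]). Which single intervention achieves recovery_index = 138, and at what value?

Intervening on infusion_rate: with other inputs at their observed values, recovery_index = -infusion_rate + 143. Solving for 138 gives infusion_rate = 5, within [1, 8].
Intervening on diet_score: recovery_index = -32*diet_score + 230. Reaching 138 requires diet_score = 23/8, not an integer.

set infusion_rate = 5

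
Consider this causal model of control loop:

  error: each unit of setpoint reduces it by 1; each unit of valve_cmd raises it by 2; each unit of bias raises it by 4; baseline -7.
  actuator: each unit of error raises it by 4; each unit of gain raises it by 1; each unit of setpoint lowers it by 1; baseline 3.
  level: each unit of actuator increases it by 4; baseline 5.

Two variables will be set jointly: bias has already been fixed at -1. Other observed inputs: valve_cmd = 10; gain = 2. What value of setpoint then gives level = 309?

With bias held at -1:
Substituting into the error equation gives error = -setpoint + 9.
actuator becomes -5*setpoint + 41.
level becomes -20*setpoint + 169.
Solve -20*setpoint + 169 = 309: setpoint = (309 - 169) / -20 = -7.

setpoint = -7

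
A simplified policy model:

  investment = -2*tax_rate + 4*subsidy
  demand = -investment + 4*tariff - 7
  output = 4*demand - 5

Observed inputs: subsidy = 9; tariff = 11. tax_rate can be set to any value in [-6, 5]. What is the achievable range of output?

-49 to 39

Substituting into the investment equation gives investment = -2*tax_rate + 36.
So demand = 2*tax_rate + 1.
Substituting into the output equation gives output = 8*tax_rate - 1.
Linear in tax_rate, so extremes are at the endpoints: tax_rate = -6 gives output = -49; tax_rate = 5 gives output = 39.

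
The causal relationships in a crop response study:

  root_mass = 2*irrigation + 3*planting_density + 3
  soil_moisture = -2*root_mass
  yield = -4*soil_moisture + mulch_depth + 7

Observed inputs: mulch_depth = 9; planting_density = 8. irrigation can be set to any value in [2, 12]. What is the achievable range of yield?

Substituting into the root_mass equation gives root_mass = 2*irrigation + 27.
Substituting into the soil_moisture equation gives soil_moisture = -4*irrigation - 54.
This gives yield = 16*irrigation + 232.
Linear in irrigation, so extremes are at the endpoints: irrigation = 2 gives yield = 264; irrigation = 12 gives yield = 424.

264 to 424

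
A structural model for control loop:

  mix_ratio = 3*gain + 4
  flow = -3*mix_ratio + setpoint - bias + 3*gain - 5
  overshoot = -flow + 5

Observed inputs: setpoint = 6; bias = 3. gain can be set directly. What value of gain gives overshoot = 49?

Substituting into the flow equation gives flow = -6*gain - 14.
overshoot becomes 6*gain + 19.
Solve 6*gain + 19 = 49: gain = (49 - 19) / 6 = 5.

gain = 5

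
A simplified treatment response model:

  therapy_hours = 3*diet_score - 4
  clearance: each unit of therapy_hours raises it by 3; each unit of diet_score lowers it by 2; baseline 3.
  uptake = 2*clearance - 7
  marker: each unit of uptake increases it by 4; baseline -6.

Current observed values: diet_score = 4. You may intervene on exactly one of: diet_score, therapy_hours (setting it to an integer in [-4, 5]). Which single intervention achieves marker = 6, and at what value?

set diet_score = 2

Intervening on diet_score: with other inputs at their observed values, marker = 56*diet_score - 106. Solving for 6 gives diet_score = 2, within [-4, 5].
Intervening on therapy_hours: marker = 24*therapy_hours - 74. Reaching 6 requires therapy_hours = 10/3, not an integer.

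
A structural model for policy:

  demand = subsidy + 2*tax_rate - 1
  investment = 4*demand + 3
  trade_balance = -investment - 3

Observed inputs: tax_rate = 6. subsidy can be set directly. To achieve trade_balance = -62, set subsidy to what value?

Substituting into the demand equation gives demand = subsidy + 11.
Substituting into the investment equation gives investment = 4*subsidy + 47.
This gives trade_balance = -4*subsidy - 50.
Solve -4*subsidy - 50 = -62: subsidy = (-62 + 50) / -4 = 3.

subsidy = 3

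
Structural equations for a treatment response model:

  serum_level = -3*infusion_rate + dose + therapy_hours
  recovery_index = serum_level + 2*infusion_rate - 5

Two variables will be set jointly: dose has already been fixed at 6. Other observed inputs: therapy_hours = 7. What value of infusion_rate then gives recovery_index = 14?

With dose held at 6:
Substituting into the serum_level equation gives serum_level = -3*infusion_rate + 13.
Substituting into the recovery_index equation gives recovery_index = -infusion_rate + 8.
Solve -infusion_rate + 8 = 14: infusion_rate = (14 - 8) / -1 = -6.

infusion_rate = -6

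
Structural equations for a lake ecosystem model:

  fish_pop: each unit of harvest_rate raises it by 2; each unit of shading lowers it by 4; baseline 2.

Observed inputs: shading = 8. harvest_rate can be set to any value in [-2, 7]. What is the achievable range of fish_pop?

Substituting into the fish_pop equation gives fish_pop = 2*harvest_rate - 30.
Linear in harvest_rate, so extremes are at the endpoints: harvest_rate = -2 gives fish_pop = -34; harvest_rate = 7 gives fish_pop = -16.

-34 to -16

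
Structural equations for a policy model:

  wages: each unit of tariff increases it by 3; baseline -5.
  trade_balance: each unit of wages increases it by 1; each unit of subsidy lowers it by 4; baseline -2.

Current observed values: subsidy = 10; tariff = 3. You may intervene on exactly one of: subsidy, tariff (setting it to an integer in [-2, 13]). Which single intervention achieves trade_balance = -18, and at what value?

Intervening on subsidy: with other inputs at their observed values, trade_balance = -4*subsidy + 2. Solving for -18 gives subsidy = 5, within [-2, 13].
Intervening on tariff: trade_balance = 3*tariff - 47. Reaching -18 requires tariff = 29/3, not an integer.

set subsidy = 5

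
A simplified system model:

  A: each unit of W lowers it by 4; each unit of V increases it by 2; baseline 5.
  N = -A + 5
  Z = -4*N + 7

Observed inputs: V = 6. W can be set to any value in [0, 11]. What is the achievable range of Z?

Substituting into the A equation gives A = -4*W + 17.
This gives N = 4*W - 12.
This gives Z = -16*W + 55.
Linear in W, so extremes are at the endpoints: W = 0 gives Z = 55; W = 11 gives Z = -121.

-121 to 55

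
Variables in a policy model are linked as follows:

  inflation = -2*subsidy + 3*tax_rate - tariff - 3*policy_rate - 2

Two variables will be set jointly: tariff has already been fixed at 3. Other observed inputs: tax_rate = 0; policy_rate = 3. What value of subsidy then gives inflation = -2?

subsidy = -6

With tariff held at 3:
Substituting into the inflation equation gives inflation = -2*subsidy - 14.
Solve -2*subsidy - 14 = -2: subsidy = (-2 + 14) / -2 = -6.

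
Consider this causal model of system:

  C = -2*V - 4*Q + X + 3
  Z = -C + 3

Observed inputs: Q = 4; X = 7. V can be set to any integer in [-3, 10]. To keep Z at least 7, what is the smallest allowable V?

Substituting into the C equation gives C = -2*V - 6.
Substituting into the Z equation gives Z = 2*V + 9.
Require 2*V + 9 ≥ 7, so V ≥ -1.
The smallest integer in [-3, 10] satisfying this is -1.

V = -1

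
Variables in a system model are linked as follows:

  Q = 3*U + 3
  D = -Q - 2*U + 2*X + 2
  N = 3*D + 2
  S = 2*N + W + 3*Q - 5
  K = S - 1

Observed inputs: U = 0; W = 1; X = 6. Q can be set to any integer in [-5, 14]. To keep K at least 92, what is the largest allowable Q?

Intervening on Q fixes its value directly, overriding its dependence on U.
Substituting into the D equation gives D = -Q + 14.
So N = -3*Q + 44.
Substituting into the S equation gives S = -3*Q + 84.
K becomes -3*Q + 83.
Require -3*Q + 83 ≥ 92, so Q ≤ -3.
The largest integer in [-5, 14] satisfying this is -3.

Q = -3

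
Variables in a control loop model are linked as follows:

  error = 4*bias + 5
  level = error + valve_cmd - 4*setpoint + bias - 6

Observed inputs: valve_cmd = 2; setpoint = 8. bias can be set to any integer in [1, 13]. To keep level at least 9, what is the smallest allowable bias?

Substituting into the level equation gives level = 5*bias - 31.
Require 5*bias - 31 ≥ 9, so bias ≥ 8.
The smallest integer in [1, 13] satisfying this is 8.

bias = 8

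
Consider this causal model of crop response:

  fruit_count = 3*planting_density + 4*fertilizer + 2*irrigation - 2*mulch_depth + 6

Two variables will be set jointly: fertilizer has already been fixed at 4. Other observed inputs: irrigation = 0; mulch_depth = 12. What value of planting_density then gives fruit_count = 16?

planting_density = 6

With fertilizer held at 4:
Substituting into the fruit_count equation gives fruit_count = 3*planting_density - 2.
Solve 3*planting_density - 2 = 16: planting_density = (16 + 2) / 3 = 6.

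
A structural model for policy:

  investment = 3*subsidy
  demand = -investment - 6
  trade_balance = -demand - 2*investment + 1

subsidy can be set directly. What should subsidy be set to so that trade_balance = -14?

Substituting into the demand equation gives demand = -3*subsidy - 6.
Substituting into the trade_balance equation gives trade_balance = -3*subsidy + 7.
Solve -3*subsidy + 7 = -14: subsidy = (-14 - 7) / -3 = 7.

subsidy = 7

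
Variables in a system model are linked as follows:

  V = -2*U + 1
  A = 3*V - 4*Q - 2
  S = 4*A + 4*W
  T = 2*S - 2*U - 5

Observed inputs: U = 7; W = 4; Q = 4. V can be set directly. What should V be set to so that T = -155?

V = -1

Intervening on V fixes its value directly, overriding its dependence on U.
Substituting into the A equation gives A = 3*V - 18.
S becomes 12*V - 56.
Substituting into the T equation gives T = 24*V - 131.
Solve 24*V - 131 = -155: V = (-155 + 131) / 24 = -1.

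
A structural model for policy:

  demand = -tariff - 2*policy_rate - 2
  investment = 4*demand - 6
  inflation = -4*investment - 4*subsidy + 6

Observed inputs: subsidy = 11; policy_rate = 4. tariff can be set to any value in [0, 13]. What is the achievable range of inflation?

Substituting into the demand equation gives demand = -tariff - 10.
So investment = -4*tariff - 46.
So inflation = 16*tariff + 146.
Linear in tariff, so extremes are at the endpoints: tariff = 0 gives inflation = 146; tariff = 13 gives inflation = 354.

146 to 354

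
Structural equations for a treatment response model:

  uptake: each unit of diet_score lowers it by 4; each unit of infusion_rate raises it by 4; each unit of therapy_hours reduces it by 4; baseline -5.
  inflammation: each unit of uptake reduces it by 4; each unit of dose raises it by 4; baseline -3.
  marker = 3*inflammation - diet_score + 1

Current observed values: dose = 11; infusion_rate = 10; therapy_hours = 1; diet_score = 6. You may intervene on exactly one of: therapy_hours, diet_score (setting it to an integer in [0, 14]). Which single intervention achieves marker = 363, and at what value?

set diet_score = 13

Intervening on therapy_hours: marker = 48*therapy_hours - 14. Reaching 363 requires therapy_hours = 377/48, not an integer.
Intervening on diet_score: with other inputs at their observed values, marker = 47*diet_score - 248. Solving for 363 gives diet_score = 13, within [0, 14].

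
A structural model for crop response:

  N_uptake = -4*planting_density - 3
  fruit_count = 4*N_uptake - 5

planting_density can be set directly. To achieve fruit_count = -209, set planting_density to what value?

planting_density = 12

Substituting into the fruit_count equation gives fruit_count = -16*planting_density - 17.
Solve -16*planting_density - 17 = -209: planting_density = (-209 + 17) / -16 = 12.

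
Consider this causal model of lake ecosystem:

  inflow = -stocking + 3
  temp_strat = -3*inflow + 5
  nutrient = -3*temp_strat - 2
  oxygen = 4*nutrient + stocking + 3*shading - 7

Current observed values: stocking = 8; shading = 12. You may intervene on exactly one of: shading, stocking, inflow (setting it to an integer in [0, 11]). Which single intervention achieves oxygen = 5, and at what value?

set inflow = 1

Intervening on shading: oxygen = 3*shading - 247. Reaching 5 requires shading = 84, outside [0, 11].
Intervening on stocking: oxygen = -35*stocking + 69. Reaching 5 requires stocking = 64/35, not an integer.
Intervening on inflow: with other inputs at their observed values, oxygen = 36*inflow - 31. Solving for 5 gives inflow = 1, within [0, 11].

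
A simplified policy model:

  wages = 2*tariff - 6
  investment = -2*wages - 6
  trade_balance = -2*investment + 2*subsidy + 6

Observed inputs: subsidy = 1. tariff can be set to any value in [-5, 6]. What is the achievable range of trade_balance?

Substituting into the investment equation gives investment = -4*tariff + 6.
Substituting into the trade_balance equation gives trade_balance = 8*tariff - 4.
Linear in tariff, so extremes are at the endpoints: tariff = -5 gives trade_balance = -44; tariff = 6 gives trade_balance = 44.

-44 to 44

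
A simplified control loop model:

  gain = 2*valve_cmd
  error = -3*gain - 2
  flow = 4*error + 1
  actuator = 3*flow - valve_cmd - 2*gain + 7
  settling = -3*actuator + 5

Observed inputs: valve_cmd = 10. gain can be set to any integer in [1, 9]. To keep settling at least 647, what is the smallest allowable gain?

gain = 5

Intervening on gain fixes its value directly, overriding its dependence on valve_cmd.
Substituting into the flow equation gives flow = -12*gain - 7.
Substituting into the actuator equation gives actuator = -38*gain - 24.
So settling = 114*gain + 77.
Require 114*gain + 77 ≥ 647, so gain ≥ 5.
The smallest integer in [1, 9] satisfying this is 5.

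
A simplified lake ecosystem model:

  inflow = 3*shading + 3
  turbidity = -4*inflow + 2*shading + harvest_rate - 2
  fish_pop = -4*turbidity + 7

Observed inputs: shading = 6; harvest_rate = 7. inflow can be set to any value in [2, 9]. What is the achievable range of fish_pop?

Intervening on inflow fixes its value directly, overriding its dependence on shading.
Substituting into the turbidity equation gives turbidity = -4*inflow + 17.
fish_pop becomes 16*inflow - 61.
Linear in inflow, so extremes are at the endpoints: inflow = 2 gives fish_pop = -29; inflow = 9 gives fish_pop = 83.

-29 to 83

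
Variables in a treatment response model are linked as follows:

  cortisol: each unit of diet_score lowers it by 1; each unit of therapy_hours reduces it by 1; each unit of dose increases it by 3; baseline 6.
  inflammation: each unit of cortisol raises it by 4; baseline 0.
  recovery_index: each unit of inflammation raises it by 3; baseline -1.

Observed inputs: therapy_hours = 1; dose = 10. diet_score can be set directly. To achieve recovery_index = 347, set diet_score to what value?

Substituting into the cortisol equation gives cortisol = -diet_score + 35.
Substituting into the inflammation equation gives inflammation = -4*diet_score + 140.
Substituting into the recovery_index equation gives recovery_index = -12*diet_score + 419.
Solve -12*diet_score + 419 = 347: diet_score = (347 - 419) / -12 = 6.

diet_score = 6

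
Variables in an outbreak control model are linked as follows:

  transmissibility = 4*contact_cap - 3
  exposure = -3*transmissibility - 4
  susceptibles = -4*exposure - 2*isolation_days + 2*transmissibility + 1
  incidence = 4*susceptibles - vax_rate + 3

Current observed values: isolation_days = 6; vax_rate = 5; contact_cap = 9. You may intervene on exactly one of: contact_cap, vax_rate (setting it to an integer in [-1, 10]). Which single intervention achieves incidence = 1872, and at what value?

set vax_rate = -1

Intervening on contact_cap: incidence = 224*contact_cap - 150. Reaching 1872 requires contact_cap = 1011/112, not an integer.
Intervening on vax_rate: with other inputs at their observed values, incidence = -vax_rate + 1871. Solving for 1872 gives vax_rate = -1, within [-1, 10].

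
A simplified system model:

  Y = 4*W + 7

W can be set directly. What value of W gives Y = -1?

W = -2

Solve 4*W + 7 = -1: W = (-1 - 7) / 4 = -2.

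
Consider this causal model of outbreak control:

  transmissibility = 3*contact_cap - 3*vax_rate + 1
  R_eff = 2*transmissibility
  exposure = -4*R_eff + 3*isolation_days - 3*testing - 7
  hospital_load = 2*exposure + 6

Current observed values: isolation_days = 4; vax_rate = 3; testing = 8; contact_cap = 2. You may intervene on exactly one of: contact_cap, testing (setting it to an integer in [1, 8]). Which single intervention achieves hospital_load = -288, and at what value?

set contact_cap = 8

Intervening on contact_cap: with other inputs at their observed values, hospital_load = -48*contact_cap + 96. Solving for -288 gives contact_cap = 8, within [1, 8].
Intervening on testing: hospital_load = -6*testing + 48. Reaching -288 requires testing = 56, outside [1, 8].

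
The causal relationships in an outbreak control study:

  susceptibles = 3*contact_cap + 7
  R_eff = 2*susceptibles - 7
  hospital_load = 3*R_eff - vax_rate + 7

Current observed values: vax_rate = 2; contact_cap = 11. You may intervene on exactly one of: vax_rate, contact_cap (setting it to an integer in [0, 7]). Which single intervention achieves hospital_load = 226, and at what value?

Intervening on vax_rate: with other inputs at their observed values, hospital_load = -vax_rate + 226. Solving for 226 gives vax_rate = 0, within [0, 7].
Intervening on contact_cap: hospital_load = 18*contact_cap + 26. Reaching 226 requires contact_cap = 100/9, not an integer.

set vax_rate = 0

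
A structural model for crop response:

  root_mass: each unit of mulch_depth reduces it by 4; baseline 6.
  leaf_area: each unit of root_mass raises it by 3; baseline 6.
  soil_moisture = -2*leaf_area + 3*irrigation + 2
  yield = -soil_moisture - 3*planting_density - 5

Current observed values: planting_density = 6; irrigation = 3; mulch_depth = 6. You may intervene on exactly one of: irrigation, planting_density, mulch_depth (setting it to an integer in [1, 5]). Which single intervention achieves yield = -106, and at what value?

Intervening on irrigation: yield = -3*irrigation - 121. Reaching -106 requires irrigation = -5, outside [1, 5].
Intervening on planting_density: yield = -3*planting_density - 112. Reaching -106 requires planting_density = -2, outside [1, 5].
Intervening on mulch_depth: with other inputs at their observed values, yield = -24*mulch_depth + 14. Solving for -106 gives mulch_depth = 5, within [1, 5].

set mulch_depth = 5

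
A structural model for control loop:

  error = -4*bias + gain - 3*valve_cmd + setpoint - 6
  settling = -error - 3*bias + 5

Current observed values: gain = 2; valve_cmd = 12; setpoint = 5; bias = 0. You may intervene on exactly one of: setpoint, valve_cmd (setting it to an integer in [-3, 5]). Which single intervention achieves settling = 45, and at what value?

set setpoint = 0

Intervening on setpoint: with other inputs at their observed values, settling = -setpoint + 45. Solving for 45 gives setpoint = 0, within [-3, 5].
Intervening on valve_cmd: settling = 3*valve_cmd + 4. Reaching 45 requires valve_cmd = 41/3, not an integer.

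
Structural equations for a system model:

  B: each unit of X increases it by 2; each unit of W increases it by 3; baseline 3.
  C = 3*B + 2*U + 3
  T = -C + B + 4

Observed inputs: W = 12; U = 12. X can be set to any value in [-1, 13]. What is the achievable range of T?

-153 to -97

Substituting into the B equation gives B = 2*X + 39.
Substituting into the C equation gives C = 6*X + 144.
Substituting into the T equation gives T = -4*X - 101.
Linear in X, so extremes are at the endpoints: X = -1 gives T = -97; X = 13 gives T = -153.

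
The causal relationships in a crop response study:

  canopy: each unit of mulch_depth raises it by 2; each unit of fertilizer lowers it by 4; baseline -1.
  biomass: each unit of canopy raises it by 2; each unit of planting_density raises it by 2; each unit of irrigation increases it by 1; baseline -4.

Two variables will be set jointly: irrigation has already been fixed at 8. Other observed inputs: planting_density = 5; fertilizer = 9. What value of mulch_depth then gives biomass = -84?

mulch_depth = -6

With irrigation held at 8:
Substituting into the canopy equation gives canopy = 2*mulch_depth - 37.
This gives biomass = 4*mulch_depth - 60.
Solve 4*mulch_depth - 60 = -84: mulch_depth = (-84 + 60) / 4 = -6.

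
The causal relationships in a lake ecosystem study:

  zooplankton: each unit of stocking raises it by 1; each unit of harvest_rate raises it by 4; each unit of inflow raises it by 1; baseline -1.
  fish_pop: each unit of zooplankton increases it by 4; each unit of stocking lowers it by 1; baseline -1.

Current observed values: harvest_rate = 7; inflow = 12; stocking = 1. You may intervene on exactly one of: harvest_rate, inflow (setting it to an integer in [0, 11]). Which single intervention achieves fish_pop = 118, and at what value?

Intervening on harvest_rate: fish_pop = 16*harvest_rate + 46. Reaching 118 requires harvest_rate = 9/2, not an integer.
Intervening on inflow: with other inputs at their observed values, fish_pop = 4*inflow + 110. Solving for 118 gives inflow = 2, within [0, 11].

set inflow = 2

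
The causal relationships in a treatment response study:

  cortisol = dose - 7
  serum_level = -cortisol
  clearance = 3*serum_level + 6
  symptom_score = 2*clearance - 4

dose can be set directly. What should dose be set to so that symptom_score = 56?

Substituting into the serum_level equation gives serum_level = -dose + 7.
clearance becomes -3*dose + 27.
Substituting into the symptom_score equation gives symptom_score = -6*dose + 50.
Solve -6*dose + 50 = 56: dose = (56 - 50) / -6 = -1.

dose = -1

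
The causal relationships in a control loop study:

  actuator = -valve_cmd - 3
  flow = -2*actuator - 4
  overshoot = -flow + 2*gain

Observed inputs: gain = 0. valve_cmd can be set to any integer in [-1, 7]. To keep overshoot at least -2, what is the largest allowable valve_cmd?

valve_cmd = 0

Substituting into the flow equation gives flow = 2*valve_cmd + 2.
overshoot becomes -2*valve_cmd - 2.
Require -2*valve_cmd - 2 ≥ -2, so valve_cmd ≤ 0.
The largest integer in [-1, 7] satisfying this is 0.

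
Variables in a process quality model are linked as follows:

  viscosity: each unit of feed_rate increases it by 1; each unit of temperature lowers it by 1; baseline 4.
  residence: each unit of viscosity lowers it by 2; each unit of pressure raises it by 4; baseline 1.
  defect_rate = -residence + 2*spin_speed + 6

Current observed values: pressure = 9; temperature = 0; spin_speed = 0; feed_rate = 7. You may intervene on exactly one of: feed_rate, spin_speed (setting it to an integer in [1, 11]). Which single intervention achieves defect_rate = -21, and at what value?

set feed_rate = 1

Intervening on feed_rate: with other inputs at their observed values, defect_rate = 2*feed_rate - 23. Solving for -21 gives feed_rate = 1, within [1, 11].
Intervening on spin_speed: defect_rate = 2*spin_speed - 9. Reaching -21 requires spin_speed = -6, outside [1, 11].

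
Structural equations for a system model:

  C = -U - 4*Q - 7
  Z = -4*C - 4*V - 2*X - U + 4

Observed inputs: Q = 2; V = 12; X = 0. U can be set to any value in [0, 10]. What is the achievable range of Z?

16 to 46

Substituting into the C equation gives C = -U - 15.
This gives Z = 3*U + 16.
Linear in U, so extremes are at the endpoints: U = 0 gives Z = 16; U = 10 gives Z = 46.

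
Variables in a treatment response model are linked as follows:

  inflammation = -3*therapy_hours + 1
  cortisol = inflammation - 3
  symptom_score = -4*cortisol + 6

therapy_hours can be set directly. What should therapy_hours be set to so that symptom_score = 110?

Substituting into the cortisol equation gives cortisol = -3*therapy_hours - 2.
Substituting into the symptom_score equation gives symptom_score = 12*therapy_hours + 14.
Solve 12*therapy_hours + 14 = 110: therapy_hours = (110 - 14) / 12 = 8.

therapy_hours = 8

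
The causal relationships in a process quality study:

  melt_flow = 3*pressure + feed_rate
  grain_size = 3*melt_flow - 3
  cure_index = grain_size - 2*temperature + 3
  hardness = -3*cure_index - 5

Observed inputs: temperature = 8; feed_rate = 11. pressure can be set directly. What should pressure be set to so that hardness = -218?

pressure = 6

Substituting into the melt_flow equation gives melt_flow = 3*pressure + 11.
So grain_size = 9*pressure + 30.
This gives cure_index = 9*pressure + 17.
So hardness = -27*pressure - 56.
Solve -27*pressure - 56 = -218: pressure = (-218 + 56) / -27 = 6.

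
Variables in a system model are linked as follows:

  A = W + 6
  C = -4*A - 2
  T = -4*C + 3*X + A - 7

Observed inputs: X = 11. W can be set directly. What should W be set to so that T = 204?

W = 4

Substituting into the C equation gives C = -4*W - 26.
T becomes 17*W + 136.
Solve 17*W + 136 = 204: W = (204 - 136) / 17 = 4.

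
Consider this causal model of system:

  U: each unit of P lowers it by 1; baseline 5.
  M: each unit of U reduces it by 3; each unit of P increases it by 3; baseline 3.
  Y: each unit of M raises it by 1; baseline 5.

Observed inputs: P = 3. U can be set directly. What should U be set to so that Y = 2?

U = 5

Intervening on U fixes its value directly, overriding its dependence on P.
Substituting into the M equation gives M = -3*U + 12.
This gives Y = -3*U + 17.
Solve -3*U + 17 = 2: U = (2 - 17) / -3 = 5.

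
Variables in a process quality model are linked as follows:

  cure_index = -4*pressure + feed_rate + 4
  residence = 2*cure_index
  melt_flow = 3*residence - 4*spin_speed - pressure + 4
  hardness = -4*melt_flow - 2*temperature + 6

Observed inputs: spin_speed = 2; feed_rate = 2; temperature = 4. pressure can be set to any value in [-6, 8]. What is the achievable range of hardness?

-730 to 670

Substituting into the cure_index equation gives cure_index = -4*pressure + 6.
This gives residence = -8*pressure + 12.
melt_flow becomes -25*pressure + 32.
Substituting into the hardness equation gives hardness = 100*pressure - 130.
Linear in pressure, so extremes are at the endpoints: pressure = -6 gives hardness = -730; pressure = 8 gives hardness = 670.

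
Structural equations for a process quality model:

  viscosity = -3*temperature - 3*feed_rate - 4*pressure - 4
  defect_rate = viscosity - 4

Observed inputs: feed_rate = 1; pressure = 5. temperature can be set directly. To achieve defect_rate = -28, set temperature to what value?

Substituting into the viscosity equation gives viscosity = -3*temperature - 27.
defect_rate becomes -3*temperature - 31.
Solve -3*temperature - 31 = -28: temperature = (-28 + 31) / -3 = -1.

temperature = -1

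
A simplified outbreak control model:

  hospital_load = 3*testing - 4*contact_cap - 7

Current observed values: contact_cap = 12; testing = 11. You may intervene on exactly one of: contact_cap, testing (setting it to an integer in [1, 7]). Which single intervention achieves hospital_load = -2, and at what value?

set contact_cap = 7

Intervening on contact_cap: with other inputs at their observed values, hospital_load = -4*contact_cap + 26. Solving for -2 gives contact_cap = 7, within [1, 7].
Intervening on testing: hospital_load = 3*testing - 55. Reaching -2 requires testing = 53/3, not an integer.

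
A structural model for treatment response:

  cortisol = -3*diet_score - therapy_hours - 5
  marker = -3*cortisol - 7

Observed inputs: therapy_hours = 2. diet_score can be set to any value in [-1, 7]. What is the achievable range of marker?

5 to 77

Substituting into the cortisol equation gives cortisol = -3*diet_score - 7.
Substituting into the marker equation gives marker = 9*diet_score + 14.
Linear in diet_score, so extremes are at the endpoints: diet_score = -1 gives marker = 5; diet_score = 7 gives marker = 77.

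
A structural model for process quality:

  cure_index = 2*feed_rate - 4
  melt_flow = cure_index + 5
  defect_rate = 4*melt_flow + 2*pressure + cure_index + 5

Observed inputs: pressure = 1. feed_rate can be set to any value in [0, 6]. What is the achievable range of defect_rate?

7 to 67

Substituting into the melt_flow equation gives melt_flow = 2*feed_rate + 1.
This gives defect_rate = 10*feed_rate + 7.
Linear in feed_rate, so extremes are at the endpoints: feed_rate = 0 gives defect_rate = 7; feed_rate = 6 gives defect_rate = 67.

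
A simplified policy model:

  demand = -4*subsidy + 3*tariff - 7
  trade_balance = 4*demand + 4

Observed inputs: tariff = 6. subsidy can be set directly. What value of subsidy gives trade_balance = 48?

Substituting into the demand equation gives demand = -4*subsidy + 11.
Substituting into the trade_balance equation gives trade_balance = -16*subsidy + 48.
Solve -16*subsidy + 48 = 48: subsidy = (48 - 48) / -16 = 0.

subsidy = 0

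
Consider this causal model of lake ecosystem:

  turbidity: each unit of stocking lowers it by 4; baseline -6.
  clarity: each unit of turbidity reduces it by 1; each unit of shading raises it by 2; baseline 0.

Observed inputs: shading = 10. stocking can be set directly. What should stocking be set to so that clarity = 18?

stocking = -2

Substituting into the clarity equation gives clarity = 4*stocking + 26.
Solve 4*stocking + 26 = 18: stocking = (18 - 26) / 4 = -2.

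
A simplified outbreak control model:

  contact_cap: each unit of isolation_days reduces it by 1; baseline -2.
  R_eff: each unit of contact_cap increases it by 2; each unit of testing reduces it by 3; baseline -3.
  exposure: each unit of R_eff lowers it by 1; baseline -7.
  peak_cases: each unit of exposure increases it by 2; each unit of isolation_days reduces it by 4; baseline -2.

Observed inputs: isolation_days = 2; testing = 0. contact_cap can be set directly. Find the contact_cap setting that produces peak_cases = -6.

Intervening on contact_cap fixes its value directly, overriding its dependence on isolation_days.
Substituting into the R_eff equation gives R_eff = 2*contact_cap - 3.
So exposure = -2*contact_cap - 4.
Substituting into the peak_cases equation gives peak_cases = -4*contact_cap - 18.
Solve -4*contact_cap - 18 = -6: contact_cap = (-6 + 18) / -4 = -3.

contact_cap = -3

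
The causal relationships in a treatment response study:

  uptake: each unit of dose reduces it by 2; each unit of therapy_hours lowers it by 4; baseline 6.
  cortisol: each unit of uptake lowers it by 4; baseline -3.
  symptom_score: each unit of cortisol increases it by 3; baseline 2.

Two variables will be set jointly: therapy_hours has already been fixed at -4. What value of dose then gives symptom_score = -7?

dose = 11

With therapy_hours held at -4:
Substituting into the uptake equation gives uptake = -2*dose + 22.
Substituting into the cortisol equation gives cortisol = 8*dose - 91.
So symptom_score = 24*dose - 271.
Solve 24*dose - 271 = -7: dose = (-7 + 271) / 24 = 11.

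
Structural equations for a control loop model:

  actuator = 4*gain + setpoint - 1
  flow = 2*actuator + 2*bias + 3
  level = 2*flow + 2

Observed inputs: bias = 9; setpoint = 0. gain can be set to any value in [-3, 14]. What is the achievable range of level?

-8 to 264

Substituting into the actuator equation gives actuator = 4*gain - 1.
flow becomes 8*gain + 19.
Substituting into the level equation gives level = 16*gain + 40.
Linear in gain, so extremes are at the endpoints: gain = -3 gives level = -8; gain = 14 gives level = 264.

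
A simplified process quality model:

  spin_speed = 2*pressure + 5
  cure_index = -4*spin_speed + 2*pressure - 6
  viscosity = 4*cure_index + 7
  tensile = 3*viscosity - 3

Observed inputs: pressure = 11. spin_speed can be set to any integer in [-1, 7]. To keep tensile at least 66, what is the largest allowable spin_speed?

Intervening on spin_speed fixes its value directly, overriding its dependence on pressure.
Substituting into the cure_index equation gives cure_index = -4*spin_speed + 16.
Substituting into the viscosity equation gives viscosity = -16*spin_speed + 71.
tensile becomes -48*spin_speed + 210.
Require -48*spin_speed + 210 ≥ 66, so spin_speed ≤ 3.
The largest integer in [-1, 7] satisfying this is 3.

spin_speed = 3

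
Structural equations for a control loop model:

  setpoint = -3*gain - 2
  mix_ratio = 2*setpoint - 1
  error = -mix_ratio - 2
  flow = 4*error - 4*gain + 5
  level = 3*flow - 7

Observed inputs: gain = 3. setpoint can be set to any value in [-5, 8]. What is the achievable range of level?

Intervening on setpoint fixes its value directly, overriding its dependence on gain.
Substituting into the error equation gives error = -2*setpoint - 1.
This gives flow = -8*setpoint - 11.
Substituting into the level equation gives level = -24*setpoint - 40.
Linear in setpoint, so extremes are at the endpoints: setpoint = -5 gives level = 80; setpoint = 8 gives level = -232.

-232 to 80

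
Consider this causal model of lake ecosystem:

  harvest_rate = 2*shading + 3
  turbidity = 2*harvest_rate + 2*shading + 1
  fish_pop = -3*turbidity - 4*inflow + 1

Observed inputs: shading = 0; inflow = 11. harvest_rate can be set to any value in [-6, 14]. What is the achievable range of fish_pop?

-130 to -10

Intervening on harvest_rate fixes its value directly, overriding its dependence on shading.
Substituting into the turbidity equation gives turbidity = 2*harvest_rate + 1.
Substituting into the fish_pop equation gives fish_pop = -6*harvest_rate - 46.
Linear in harvest_rate, so extremes are at the endpoints: harvest_rate = -6 gives fish_pop = -10; harvest_rate = 14 gives fish_pop = -130.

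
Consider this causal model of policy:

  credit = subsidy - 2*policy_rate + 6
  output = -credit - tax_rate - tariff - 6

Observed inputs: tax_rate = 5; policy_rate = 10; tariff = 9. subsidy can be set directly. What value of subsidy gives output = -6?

subsidy = 0

Substituting into the credit equation gives credit = subsidy - 14.
output becomes -subsidy - 6.
Solve -subsidy - 6 = -6: subsidy = (-6 + 6) / -1 = 0.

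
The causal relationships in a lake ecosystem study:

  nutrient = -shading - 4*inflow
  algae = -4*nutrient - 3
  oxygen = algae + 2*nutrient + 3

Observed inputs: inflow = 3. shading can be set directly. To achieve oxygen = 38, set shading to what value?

shading = 7

Substituting into the nutrient equation gives nutrient = -shading - 12.
Substituting into the algae equation gives algae = 4*shading + 45.
Substituting into the oxygen equation gives oxygen = 2*shading + 24.
Solve 2*shading + 24 = 38: shading = (38 - 24) / 2 = 7.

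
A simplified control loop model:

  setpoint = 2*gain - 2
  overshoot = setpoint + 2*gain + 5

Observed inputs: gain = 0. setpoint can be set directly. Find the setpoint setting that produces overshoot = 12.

setpoint = 7

Intervening on setpoint fixes its value directly, overriding its dependence on gain.
Substituting into the overshoot equation gives overshoot = setpoint + 5.
Solve setpoint + 5 = 12: setpoint = (12 - 5) / 1 = 7.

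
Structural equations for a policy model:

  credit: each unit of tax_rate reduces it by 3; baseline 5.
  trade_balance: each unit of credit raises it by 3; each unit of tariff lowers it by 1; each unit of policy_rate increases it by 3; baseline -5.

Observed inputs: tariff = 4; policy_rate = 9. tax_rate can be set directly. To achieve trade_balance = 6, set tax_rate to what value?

Substituting into the trade_balance equation gives trade_balance = -9*tax_rate + 33.
Solve -9*tax_rate + 33 = 6: tax_rate = (6 - 33) / -9 = 3.

tax_rate = 3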